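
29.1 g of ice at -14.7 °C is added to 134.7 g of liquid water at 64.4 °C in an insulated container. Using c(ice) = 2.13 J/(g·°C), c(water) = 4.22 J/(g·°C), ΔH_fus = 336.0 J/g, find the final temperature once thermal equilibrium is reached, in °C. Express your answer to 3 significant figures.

T_f = 37.5 °C

Heat to bring ice to 0 °C and melt it: q₁ = 29.1×2.13×14.7 + 29.1×336.0 = 10689 J
Heat the water can supply cooling to 0 °C: 134.7×4.22×64.4 = 36607.1 J > q₁, so all ice melts.
Energy balance: 134.7×4.22×(64.4 − T) = 10689 + 29.1×4.22×(T − 0)
568.434(64.4 − T) = 10689 + 122.802 T
36607.1 − 10689 = 691.236 T
T = 25918.1 / 691.236 = 37.50 °C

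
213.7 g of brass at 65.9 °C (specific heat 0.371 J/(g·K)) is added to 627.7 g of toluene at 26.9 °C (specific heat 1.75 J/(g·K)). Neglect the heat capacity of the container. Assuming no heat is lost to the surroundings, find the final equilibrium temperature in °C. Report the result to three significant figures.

Heat lost by brass = heat gained by toluene.
(213.7)(0.371)(65.9 − T) = (627.7)(1.75)(T − 26.9)
79.2827 (65.9 − T) = 1098.475 (T − 26.9)
5224.7 − 79.2827 T = 1098.475 T − 29549
34773.7 = 1177.7577 T
T = 29.53 °C

T_f = 29.5 °C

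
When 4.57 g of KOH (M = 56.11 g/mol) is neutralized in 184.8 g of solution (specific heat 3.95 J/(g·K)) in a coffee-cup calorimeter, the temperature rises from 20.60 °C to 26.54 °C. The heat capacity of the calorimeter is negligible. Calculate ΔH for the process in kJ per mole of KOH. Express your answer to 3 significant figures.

ΔH = -53.2 kJ/mol

|ΔT| = |26.54 − 20.60| = 5.94 °C
|q_surr| = (184.8 × 3.95) × 5.94 = 729.96 × 5.94 = 4336 J
n(KOH) = 4.57 / 56.11 = 0.08145 mol
Temperature rose, so q_rxn = −|q_surr| = -4.336 kJ
ΔH = q_rxn / n = -53.24 kJ/mol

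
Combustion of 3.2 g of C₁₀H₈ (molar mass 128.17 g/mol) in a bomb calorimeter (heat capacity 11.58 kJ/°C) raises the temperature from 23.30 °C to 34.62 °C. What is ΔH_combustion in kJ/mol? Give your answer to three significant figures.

ΔT = 34.62 − 23.30 = 11.32 °C
q_cal = C_cal × ΔT = 11.58 × 11.32 = 131.0856 kJ
n = 3.2 / 128.17 = 0.02497 mol
q_rxn = −q_cal = -131.0856 kJ
ΔH = -131.0856 / 0.02497 = -5250 kJ/mol

ΔH = -5250 kJ/mol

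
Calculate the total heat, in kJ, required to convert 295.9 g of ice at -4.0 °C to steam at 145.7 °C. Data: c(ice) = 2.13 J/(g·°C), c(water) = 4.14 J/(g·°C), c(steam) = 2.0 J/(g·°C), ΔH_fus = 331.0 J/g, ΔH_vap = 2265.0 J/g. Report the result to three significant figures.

q = 920 kJ

q1 (heat ice -4.0→0.0 °C): 295.9 × 2.13 × 4.0 = 2521 J
q2 (melt at 0 °C): 295.9 × 331.0 = 97943 J
q3 (heat water 0.0→100.0 °C): 295.9 × 4.14 × 100.0 = 122503 J
q4 (vaporize at 100 °C): 295.9 × 2265.0 = 670214 J
q5 (heat steam 100.0→145.7 °C): 295.9 × 2.0 × 45.7 = 27045 J
Total: 2521 + 97943 + 122503 + 670214 + 27045 = 920226 J = 920 kJ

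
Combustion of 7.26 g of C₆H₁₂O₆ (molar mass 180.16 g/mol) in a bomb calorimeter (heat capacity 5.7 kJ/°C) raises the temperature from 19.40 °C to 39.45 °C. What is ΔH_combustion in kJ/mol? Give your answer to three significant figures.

ΔH = -2840 kJ/mol

ΔT = 39.45 − 19.40 = 20.05 °C
q_cal = C_cal × ΔT = 5.7 × 20.05 = 114.285 kJ
n = 7.26 / 180.16 = 0.04030 mol
q_rxn = −q_cal = -114.285 kJ
ΔH = -114.285 / 0.04030 = -2836 kJ/mol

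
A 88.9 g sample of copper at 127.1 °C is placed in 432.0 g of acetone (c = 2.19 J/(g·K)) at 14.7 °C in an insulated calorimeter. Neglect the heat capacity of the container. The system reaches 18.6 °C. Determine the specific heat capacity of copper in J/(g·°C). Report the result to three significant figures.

c = 0.383 J/(g·°C)

q_gained = (432.0 × 2.19) × (18.6 − 14.7) = 3690 J
q_lost = 88.9 × c × (127.1 − 18.6) = 9645.65 c
Set equal: c = 3690 / 9645.65 = 0.383 J/(g·°C)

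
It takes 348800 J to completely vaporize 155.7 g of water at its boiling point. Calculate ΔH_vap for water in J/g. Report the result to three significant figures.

ΔH_vap = q / m = 348800 / 155.7 = 2240 J/g

ΔH_vap = 2240 J/g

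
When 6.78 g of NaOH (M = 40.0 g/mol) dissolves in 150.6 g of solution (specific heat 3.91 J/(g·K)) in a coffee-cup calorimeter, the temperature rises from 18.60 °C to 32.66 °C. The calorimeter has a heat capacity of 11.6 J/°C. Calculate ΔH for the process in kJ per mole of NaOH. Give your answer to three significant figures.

ΔH = -49.8 kJ/mol

|ΔT| = |32.66 − 18.60| = 14.06 °C
|q_surr| = (150.6 × 3.91 + 11.6) × 14.06 = 600.446 × 14.06 = 8442 J
n(NaOH) = 6.78 / 40.0 = 0.1695 mol
Temperature rose, so q_rxn = −|q_surr| = -8.442 kJ
ΔH = q_rxn / n = -49.81 kJ/mol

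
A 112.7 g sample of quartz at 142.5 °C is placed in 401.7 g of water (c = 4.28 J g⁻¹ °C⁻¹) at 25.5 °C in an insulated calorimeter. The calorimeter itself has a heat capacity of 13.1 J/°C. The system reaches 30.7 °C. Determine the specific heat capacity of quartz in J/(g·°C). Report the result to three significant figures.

c = 0.715 J/(g·°C)

q_gained = (401.7 × 4.28 + 13.1) × (30.7 − 25.5) = 9008 J
q_lost = 112.7 × c × (142.5 − 30.7) = 12599.86 c
Set equal: c = 9008 / 12599.86 = 0.715 J/(g·°C)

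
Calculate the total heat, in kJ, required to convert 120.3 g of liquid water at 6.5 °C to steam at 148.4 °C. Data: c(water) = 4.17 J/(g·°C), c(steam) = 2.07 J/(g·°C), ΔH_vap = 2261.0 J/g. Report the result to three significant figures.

q = 331 kJ

q1 (heat water 6.5→100.0 °C): 120.3 × 4.17 × 93.5 = 46904 J
q2 (vaporize at 100 °C): 120.3 × 2261.0 = 271998 J
q3 (heat steam 100.0→148.4 °C): 120.3 × 2.07 × 48.4 = 12053 J
Total: 46904 + 271998 + 12053 = 330955 J = 331 kJ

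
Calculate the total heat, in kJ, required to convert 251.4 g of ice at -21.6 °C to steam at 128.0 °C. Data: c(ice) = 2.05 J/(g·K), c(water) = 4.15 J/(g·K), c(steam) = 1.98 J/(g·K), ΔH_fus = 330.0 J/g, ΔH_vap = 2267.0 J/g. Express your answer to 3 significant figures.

q1 (heat ice -21.6→0.0 °C): 251.4 × 2.05 × 21.6 = 11132 J
q2 (melt at 0 °C): 251.4 × 330.0 = 82962 J
q3 (heat water 0.0→100.0 °C): 251.4 × 4.15 × 100.0 = 104331 J
q4 (vaporize at 100 °C): 251.4 × 2267.0 = 569924 J
q5 (heat steam 100.0→128.0 °C): 251.4 × 1.98 × 28.0 = 13938 J
Total: 11132 + 82962 + 104331 + 569924 + 13938 = 782287 J = 782 kJ

q = 782 kJ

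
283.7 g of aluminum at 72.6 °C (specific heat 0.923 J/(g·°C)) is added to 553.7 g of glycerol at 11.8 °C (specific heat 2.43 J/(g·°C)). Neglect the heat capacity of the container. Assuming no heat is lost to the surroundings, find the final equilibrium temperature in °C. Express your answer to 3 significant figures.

T_f = 21.7 °C

Heat lost by aluminum = heat gained by glycerol.
(283.7)(0.923)(72.6 − T) = (553.7)(2.43)(T − 11.8)
261.8551 (72.6 − T) = 1345.491 (T − 11.8)
19011 − 261.8551 T = 1345.491 T − 15877
34888 = 1607.3461 T
T = 21.71 °C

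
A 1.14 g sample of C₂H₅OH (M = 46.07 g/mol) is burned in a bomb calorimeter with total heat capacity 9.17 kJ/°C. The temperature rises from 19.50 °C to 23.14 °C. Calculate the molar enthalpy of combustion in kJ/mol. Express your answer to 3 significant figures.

ΔT = 23.14 − 19.50 = 3.64 °C
q_cal = C_cal × ΔT = 9.17 × 3.64 = 33.3788 kJ
n = 1.14 / 46.07 = 0.02474 mol
q_rxn = −q_cal = -33.3788 kJ
ΔH = -33.3788 / 0.02474 = -1349 kJ/mol

ΔH = -1350 kJ/mol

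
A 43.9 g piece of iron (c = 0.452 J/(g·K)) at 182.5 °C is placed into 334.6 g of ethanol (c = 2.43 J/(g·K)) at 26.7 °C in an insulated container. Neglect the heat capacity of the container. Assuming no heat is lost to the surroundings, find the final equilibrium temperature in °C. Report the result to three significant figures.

T_f = 30.4 °C

Heat lost by iron = heat gained by ethanol.
(43.9)(0.452)(182.5 − T) = (334.6)(2.43)(T − 26.7)
19.8428 (182.5 − T) = 813.078 (T − 26.7)
3621.3 − 19.8428 T = 813.078 T − 21709
25330.3 = 832.9208 T
T = 30.41 °C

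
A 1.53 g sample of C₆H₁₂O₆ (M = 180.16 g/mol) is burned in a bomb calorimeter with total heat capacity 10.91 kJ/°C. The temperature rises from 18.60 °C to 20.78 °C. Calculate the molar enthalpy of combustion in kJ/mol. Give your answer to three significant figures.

ΔH = -2800 kJ/mol

ΔT = 20.78 − 18.60 = 2.18 °C
q_cal = C_cal × ΔT = 10.91 × 2.18 = 23.7838 kJ
n = 1.53 / 180.16 = 0.008492 mol
q_rxn = −q_cal = -23.7838 kJ
ΔH = -23.7838 / 0.008492 = -2801 kJ/mol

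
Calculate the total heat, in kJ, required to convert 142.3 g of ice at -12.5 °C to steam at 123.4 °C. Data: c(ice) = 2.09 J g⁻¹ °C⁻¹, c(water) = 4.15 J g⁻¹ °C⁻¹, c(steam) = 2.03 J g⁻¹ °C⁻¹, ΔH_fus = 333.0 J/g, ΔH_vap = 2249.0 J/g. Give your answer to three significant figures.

q1 (heat ice -12.5→0.0 °C): 142.3 × 2.09 × 12.5 = 3718 J
q2 (melt at 0 °C): 142.3 × 333.0 = 47386 J
q3 (heat water 0.0→100.0 °C): 142.3 × 4.15 × 100.0 = 59055 J
q4 (vaporize at 100 °C): 142.3 × 2249.0 = 320033 J
q5 (heat steam 100.0→123.4 °C): 142.3 × 2.03 × 23.4 = 6760 J
Total: 3718 + 47386 + 59055 + 320033 + 6760 = 436952 J = 437 kJ

q = 437 kJ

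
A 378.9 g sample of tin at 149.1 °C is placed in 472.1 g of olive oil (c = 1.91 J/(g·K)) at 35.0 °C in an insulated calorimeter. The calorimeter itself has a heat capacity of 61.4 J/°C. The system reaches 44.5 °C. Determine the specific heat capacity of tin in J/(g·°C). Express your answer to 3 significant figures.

c = 0.231 J/(g·°C)

q_gained = (472.1 × 1.91 + 61.4) × (44.5 − 35.0) = 9150 J
q_lost = 378.9 × c × (149.1 − 44.5) = 39632.94 c
Set equal: c = 9150 / 39632.94 = 0.231 J/(g·°C)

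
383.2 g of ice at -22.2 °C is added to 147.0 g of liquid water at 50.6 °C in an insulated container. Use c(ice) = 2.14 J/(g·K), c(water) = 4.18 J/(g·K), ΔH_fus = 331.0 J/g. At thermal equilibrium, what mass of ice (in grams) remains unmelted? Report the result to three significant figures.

Heat to warm all ice to 0 °C: 383.2×2.14×22.2 = 18205 J
Heat released by water cooling to 0 °C: 147.0×4.18×50.6 = 31092 J
31092 J < 18205 + 383.2×331.0 = 145044.2 J, so not all ice melts; final T = 0 °C.
Heat left for melting: 31092 − 18205 = 12887 J
Mass melted = 12887 / 331.0 = 38.93 g
Ice remaining = 383.2 − 38.93 = 344.27 g

m_ice remaining = 344 g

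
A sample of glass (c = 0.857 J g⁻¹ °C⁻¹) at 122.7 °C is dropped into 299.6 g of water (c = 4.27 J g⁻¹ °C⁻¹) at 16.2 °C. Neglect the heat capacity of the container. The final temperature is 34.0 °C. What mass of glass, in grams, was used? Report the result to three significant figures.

m = 300 g

q_gained = (299.6 × 4.27) × (34.0 − 16.2) = 22770 J
q_lost = m × 0.857 × (122.7 − 34.0) = 76.0159 m
m = 22770 / 76.0159 = 300 g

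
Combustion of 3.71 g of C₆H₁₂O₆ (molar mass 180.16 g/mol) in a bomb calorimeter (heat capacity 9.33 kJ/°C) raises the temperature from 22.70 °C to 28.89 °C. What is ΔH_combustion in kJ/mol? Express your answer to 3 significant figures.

ΔT = 28.89 − 22.70 = 6.19 °C
q_cal = C_cal × ΔT = 9.33 × 6.19 = 57.7527 kJ
n = 3.71 / 180.16 = 0.02059 mol
q_rxn = −q_cal = -57.7527 kJ
ΔH = -57.7527 / 0.02059 = -2804.9 kJ/mol

ΔH = -2800 kJ/mol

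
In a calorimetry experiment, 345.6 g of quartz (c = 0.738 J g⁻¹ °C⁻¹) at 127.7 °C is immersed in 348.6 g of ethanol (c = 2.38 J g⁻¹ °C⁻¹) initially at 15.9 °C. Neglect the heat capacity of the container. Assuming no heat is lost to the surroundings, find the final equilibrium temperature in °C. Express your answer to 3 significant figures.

T_f = 42.2 °C

Heat lost by quartz = heat gained by ethanol.
(345.6)(0.738)(127.7 − T) = (348.6)(2.38)(T − 15.9)
255.0528 (127.7 − T) = 829.668 (T − 15.9)
32570 − 255.0528 T = 829.668 T − 13192
45762 = 1084.7208 T
T = 42.19 °C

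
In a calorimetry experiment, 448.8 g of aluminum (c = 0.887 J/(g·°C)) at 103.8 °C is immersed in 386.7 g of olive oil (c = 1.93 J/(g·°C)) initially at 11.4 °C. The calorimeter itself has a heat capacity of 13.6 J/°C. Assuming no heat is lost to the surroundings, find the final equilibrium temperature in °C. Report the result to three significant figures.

Heat lost by aluminum = heat gained by olive oil + calorimeter.
(448.8)(0.887)(103.8 − T) = [(386.7)(1.93) + 13.6](T − 11.4)
398.0856 (103.8 − T) = 759.931 (T − 11.4)
41321 − 398.0856 T = 759.931 T − 8663.2
49984.2 = 1158.0166 T
T = 43.16 °C

T_f = 43.2 °C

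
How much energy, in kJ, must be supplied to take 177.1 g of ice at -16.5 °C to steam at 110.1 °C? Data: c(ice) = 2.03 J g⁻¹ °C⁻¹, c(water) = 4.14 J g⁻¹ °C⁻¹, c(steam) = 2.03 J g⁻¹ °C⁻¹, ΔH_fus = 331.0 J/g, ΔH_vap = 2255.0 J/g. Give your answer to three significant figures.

q1 (heat ice -16.5→0.0 °C): 177.1 × 2.03 × 16.5 = 5932 J
q2 (melt at 0 °C): 177.1 × 331.0 = 58620 J
q3 (heat water 0.0→100.0 °C): 177.1 × 4.14 × 100.0 = 73319 J
q4 (vaporize at 100 °C): 177.1 × 2255.0 = 399361 J
q5 (heat steam 100.0→110.1 °C): 177.1 × 2.03 × 10.1 = 3631 J
Total: 5932 + 58620 + 73319 + 399361 + 3631 = 540863 J = 541 kJ

q = 541 kJ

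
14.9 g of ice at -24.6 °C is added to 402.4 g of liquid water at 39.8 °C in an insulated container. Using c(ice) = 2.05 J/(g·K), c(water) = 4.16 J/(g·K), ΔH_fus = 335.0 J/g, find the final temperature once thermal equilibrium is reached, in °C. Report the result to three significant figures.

Heat to bring ice to 0 °C and melt it: q₁ = 14.9×2.05×24.6 + 14.9×335.0 = 5742.9 J
Heat the water can supply cooling to 0 °C: 402.4×4.16×39.8 = 66624.6 J > q₁, so all ice melts.
Energy balance: 402.4×4.16×(39.8 − T) = 5742.9 + 14.9×4.16×(T − 0)
1673.984(39.8 − T) = 5742.9 + 61.984 T
66624.6 − 5742.9 = 1735.968 T
T = 60881.7 / 1735.968 = 35.07 °C

T_f = 35.1 °C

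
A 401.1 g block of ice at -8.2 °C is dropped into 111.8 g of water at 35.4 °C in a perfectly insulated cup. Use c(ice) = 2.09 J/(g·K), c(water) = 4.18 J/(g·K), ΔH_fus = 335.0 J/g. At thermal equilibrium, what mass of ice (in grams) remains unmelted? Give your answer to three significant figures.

m_ice remaining = 372 g

Heat to warm all ice to 0 °C: 401.1×2.09×8.2 = 6874.1 J
Heat released by water cooling to 0 °C: 111.8×4.18×35.4 = 16543 J
16543 J < 6874.1 + 401.1×335.0 = 141242.6 J, so not all ice melts; final T = 0 °C.
Heat left for melting: 16543 − 6874.1 = 9668.9 J
Mass melted = 9668.9 / 335.0 = 28.86 g
Ice remaining = 401.1 − 28.86 = 372.24 g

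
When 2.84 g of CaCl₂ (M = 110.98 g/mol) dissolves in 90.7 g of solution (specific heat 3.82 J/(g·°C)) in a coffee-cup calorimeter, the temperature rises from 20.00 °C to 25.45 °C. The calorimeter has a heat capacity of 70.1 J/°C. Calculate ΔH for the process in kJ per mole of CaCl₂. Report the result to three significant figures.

ΔH = -88.7 kJ/mol

|ΔT| = |25.45 − 20.00| = 5.45 °C
|q_surr| = (90.7 × 3.82 + 70.1) × 5.45 = 416.574 × 5.45 = 2270 J
n(CaCl₂) = 2.84 / 110.98 = 0.02559 mol
Temperature rose, so q_rxn = −|q_surr| = -2.270 kJ
ΔH = q_rxn / n = -88.71 kJ/mol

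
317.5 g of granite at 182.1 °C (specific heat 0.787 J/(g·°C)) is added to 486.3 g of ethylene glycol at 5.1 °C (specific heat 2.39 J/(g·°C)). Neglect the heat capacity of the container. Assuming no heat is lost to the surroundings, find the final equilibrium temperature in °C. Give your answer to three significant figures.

T_f = 36.4 °C

Heat lost by granite = heat gained by ethylene glycol.
(317.5)(0.787)(182.1 − T) = (486.3)(2.39)(T − 5.1)
249.8725 (182.1 − T) = 1162.257 (T − 5.1)
45502 − 249.8725 T = 1162.257 T − 5927.5
51429.5 = 1412.1295 T
T = 36.42 °C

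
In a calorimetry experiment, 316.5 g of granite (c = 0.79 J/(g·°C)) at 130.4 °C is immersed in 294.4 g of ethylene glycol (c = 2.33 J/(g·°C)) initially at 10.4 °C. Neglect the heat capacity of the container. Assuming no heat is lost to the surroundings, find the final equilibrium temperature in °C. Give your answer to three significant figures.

Heat lost by granite = heat gained by ethylene glycol.
(316.5)(0.79)(130.4 − T) = (294.4)(2.33)(T − 10.4)
250.035 (130.4 − T) = 685.952 (T − 10.4)
32605 − 250.035 T = 685.952 T − 7133.9
39738.9 = 935.987 T
T = 42.46 °C

T_f = 42.5 °C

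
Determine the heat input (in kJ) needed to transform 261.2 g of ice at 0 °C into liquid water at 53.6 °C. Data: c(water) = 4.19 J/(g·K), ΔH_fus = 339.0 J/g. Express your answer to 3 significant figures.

q = 147 kJ

q1 (melt at 0 °C): 261.2 × 339.0 = 88547 J
q2 (heat water 0.0→53.6 °C): 261.2 × 4.19 × 53.6 = 58661 J
Total: 88547 + 58661 = 147208 J = 147 kJ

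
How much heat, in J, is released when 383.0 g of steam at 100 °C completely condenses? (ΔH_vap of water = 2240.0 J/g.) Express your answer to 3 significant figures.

q = 858000 J

q = m × ΔH_vap = 383.0 × 2240.0 = 857900 J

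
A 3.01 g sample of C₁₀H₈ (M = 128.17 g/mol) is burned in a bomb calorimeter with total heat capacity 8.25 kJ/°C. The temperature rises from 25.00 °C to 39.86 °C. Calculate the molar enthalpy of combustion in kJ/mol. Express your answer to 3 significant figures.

ΔH = -5220 kJ/mol

ΔT = 39.86 − 25.00 = 14.86 °C
q_cal = C_cal × ΔT = 8.25 × 14.86 = 122.595 kJ
n = 3.01 / 128.17 = 0.02348 mol
q_rxn = −q_cal = -122.595 kJ
ΔH = -122.595 / 0.02348 = -5221 kJ/mol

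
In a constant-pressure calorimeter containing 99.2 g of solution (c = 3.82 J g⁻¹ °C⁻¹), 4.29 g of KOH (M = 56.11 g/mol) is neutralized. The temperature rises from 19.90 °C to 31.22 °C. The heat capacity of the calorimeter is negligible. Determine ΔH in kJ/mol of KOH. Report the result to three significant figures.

|ΔT| = |31.22 − 19.90| = 11.32 °C
|q_surr| = (99.2 × 3.82) × 11.32 = 378.944 × 11.32 = 4290 J
n(KOH) = 4.29 / 56.11 = 0.07646 mol
Temperature rose, so q_rxn = −|q_surr| = -4.290 kJ
ΔH = q_rxn / n = -56.11 kJ/mol

ΔH = -56.1 kJ/mol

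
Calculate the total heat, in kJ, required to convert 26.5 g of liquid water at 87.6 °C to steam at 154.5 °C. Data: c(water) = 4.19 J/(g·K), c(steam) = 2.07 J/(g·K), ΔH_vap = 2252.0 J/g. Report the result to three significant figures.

q1 (heat water 87.6→100.0 °C): 26.5 × 4.19 × 12.4 = 1377 J
q2 (vaporize at 100 °C): 26.5 × 2252.0 = 59678 J
q3 (heat steam 100.0→154.5 °C): 26.5 × 2.07 × 54.5 = 2990 J
Total: 1377 + 59678 + 2990 = 64045 J = 64.0 kJ

q = 64.0 kJ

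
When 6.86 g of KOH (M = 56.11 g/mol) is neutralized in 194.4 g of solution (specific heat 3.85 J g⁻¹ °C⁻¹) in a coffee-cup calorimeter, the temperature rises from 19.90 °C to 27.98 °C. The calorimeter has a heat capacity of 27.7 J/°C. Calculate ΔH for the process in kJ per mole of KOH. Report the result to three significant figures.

|ΔT| = |27.98 − 19.90| = 8.08 °C
|q_surr| = (194.4 × 3.85 + 27.7) × 8.08 = 776.14 × 8.08 = 6271 J
n(KOH) = 6.86 / 56.11 = 0.1223 mol
Temperature rose, so q_rxn = −|q_surr| = -6.271 kJ
ΔH = q_rxn / n = -51.28 kJ/mol

ΔH = -51.3 kJ/mol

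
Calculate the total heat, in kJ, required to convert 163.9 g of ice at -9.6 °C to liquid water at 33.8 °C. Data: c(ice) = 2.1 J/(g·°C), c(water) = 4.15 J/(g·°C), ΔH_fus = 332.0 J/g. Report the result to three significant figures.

q = 80.7 kJ

q1 (heat ice -9.6→0.0 °C): 163.9 × 2.1 × 9.6 = 3304 J
q2 (melt at 0 °C): 163.9 × 332.0 = 54415 J
q3 (heat water 0.0→33.8 °C): 163.9 × 4.15 × 33.8 = 22990 J
Total: 3304 + 54415 + 22990 = 80709 J = 80.7 kJ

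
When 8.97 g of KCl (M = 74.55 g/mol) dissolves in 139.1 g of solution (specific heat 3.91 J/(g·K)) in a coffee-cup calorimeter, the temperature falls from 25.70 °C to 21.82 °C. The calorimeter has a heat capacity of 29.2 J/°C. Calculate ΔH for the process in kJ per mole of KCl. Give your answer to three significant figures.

|ΔT| = |21.82 − 25.70| = 3.88 °C
|q_surr| = (139.1 × 3.91 + 29.2) × 3.88 = 573.081 × 3.88 = 2224 J
n(KCl) = 8.97 / 74.55 = 0.1203 mol
Temperature fell, so q_rxn = +|q_surr| = 2.224 kJ
ΔH = q_rxn / n = 18.49 kJ/mol

ΔH = 18.5 kJ/mol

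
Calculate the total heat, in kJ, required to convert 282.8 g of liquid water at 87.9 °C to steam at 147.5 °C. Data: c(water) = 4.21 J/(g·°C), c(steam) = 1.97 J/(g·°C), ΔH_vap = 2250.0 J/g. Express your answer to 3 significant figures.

q = 677 kJ

q1 (heat water 87.9→100.0 °C): 282.8 × 4.21 × 12.1 = 14406 J
q2 (vaporize at 100 °C): 282.8 × 2250.0 = 636300 J
q3 (heat steam 100.0→147.5 °C): 282.8 × 1.97 × 47.5 = 26463 J
Total: 14406 + 636300 + 26463 = 677169 J = 677 kJ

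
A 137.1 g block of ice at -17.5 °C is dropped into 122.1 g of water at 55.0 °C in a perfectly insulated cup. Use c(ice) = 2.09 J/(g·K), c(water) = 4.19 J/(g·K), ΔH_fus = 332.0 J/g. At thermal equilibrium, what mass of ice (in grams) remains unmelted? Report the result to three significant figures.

Heat to warm all ice to 0 °C: 137.1×2.09×17.5 = 5014.4 J
Heat released by water cooling to 0 °C: 122.1×4.19×55.0 = 28138 J
28138 J < 5014.4 + 137.1×332.0 = 50531.6 J, so not all ice melts; final T = 0 °C.
Heat left for melting: 28138 − 5014.4 = 23123.6 J
Mass melted = 23123.6 / 332.0 = 69.65 g
Ice remaining = 137.1 − 69.65 = 67.45 g

m_ice remaining = 67.5 g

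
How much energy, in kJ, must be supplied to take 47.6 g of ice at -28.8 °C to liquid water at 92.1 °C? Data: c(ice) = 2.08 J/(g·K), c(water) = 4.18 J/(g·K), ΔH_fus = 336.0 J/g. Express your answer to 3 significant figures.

q1 (heat ice -28.8→0.0 °C): 47.6 × 2.08 × 28.8 = 2851 J
q2 (melt at 0 °C): 47.6 × 336.0 = 15994 J
q3 (heat water 0.0→92.1 °C): 47.6 × 4.18 × 92.1 = 18325 J
Total: 2851 + 15994 + 18325 = 37170 J = 37.2 kJ

q = 37.2 kJ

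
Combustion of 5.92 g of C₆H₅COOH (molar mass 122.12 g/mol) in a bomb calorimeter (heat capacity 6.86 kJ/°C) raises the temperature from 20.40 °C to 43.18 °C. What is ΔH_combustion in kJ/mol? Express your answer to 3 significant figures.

ΔT = 43.18 − 20.40 = 22.78 °C
q_cal = C_cal × ΔT = 6.86 × 22.78 = 156.2708 kJ
n = 5.92 / 122.12 = 0.04848 mol
q_rxn = −q_cal = -156.2708 kJ
ΔH = -156.2708 / 0.04848 = -3223 kJ/mol

ΔH = -3220 kJ/mol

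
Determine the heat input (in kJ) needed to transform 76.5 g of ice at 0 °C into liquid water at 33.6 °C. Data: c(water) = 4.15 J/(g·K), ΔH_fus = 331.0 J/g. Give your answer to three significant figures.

q = 36.0 kJ

q1 (melt at 0 °C): 76.5 × 331.0 = 25322 J
q2 (heat water 0.0→33.6 °C): 76.5 × 4.15 × 33.6 = 10667 J
Total: 25322 + 10667 = 35989 J = 36.0 kJ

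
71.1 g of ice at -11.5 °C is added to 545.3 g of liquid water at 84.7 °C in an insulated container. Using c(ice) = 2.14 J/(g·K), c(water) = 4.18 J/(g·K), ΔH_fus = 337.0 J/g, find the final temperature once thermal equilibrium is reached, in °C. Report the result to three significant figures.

Heat to bring ice to 0 °C and melt it: q₁ = 71.1×2.14×11.5 + 71.1×337.0 = 25710 J
Heat the water can supply cooling to 0 °C: 545.3×4.18×84.7 = 193061 J > q₁, so all ice melts.
Energy balance: 545.3×4.18×(84.7 − T) = 25710 + 71.1×4.18×(T − 0)
2279.354(84.7 − T) = 25710 + 297.198 T
193061 − 25710 = 2576.552 T
T = 167351 / 2576.552 = 64.95 °C

T_f = 65.0 °C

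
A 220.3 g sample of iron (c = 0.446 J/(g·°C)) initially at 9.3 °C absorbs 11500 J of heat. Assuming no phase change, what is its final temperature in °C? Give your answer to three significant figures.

ΔT = q / (m c) = 11500 / (220.3 × 0.446) = 117.0 °C
T_f = 9.3 + 117.0 = 126.3 °C

T_f = 126 °C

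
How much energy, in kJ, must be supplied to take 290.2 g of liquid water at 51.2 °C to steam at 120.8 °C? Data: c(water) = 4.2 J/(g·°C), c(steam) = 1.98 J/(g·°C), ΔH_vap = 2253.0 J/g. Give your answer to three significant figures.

q = 725 kJ

q1 (heat water 51.2→100.0 °C): 290.2 × 4.2 × 48.8 = 59479 J
q2 (vaporize at 100 °C): 290.2 × 2253.0 = 653821 J
q3 (heat steam 100.0→120.8 °C): 290.2 × 1.98 × 20.8 = 11952 J
Total: 59479 + 653821 + 11952 = 725252 J = 725 kJ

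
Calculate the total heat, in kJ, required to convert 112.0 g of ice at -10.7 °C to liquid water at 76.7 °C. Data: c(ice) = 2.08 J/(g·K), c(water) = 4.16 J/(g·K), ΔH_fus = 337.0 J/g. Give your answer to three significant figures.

q = 76.0 kJ

q1 (heat ice -10.7→0.0 °C): 112.0 × 2.08 × 10.7 = 2493 J
q2 (melt at 0 °C): 112.0 × 337.0 = 37744 J
q3 (heat water 0.0→76.7 °C): 112.0 × 4.16 × 76.7 = 35736 J
Total: 2493 + 37744 + 35736 = 75973 J = 76.0 kJ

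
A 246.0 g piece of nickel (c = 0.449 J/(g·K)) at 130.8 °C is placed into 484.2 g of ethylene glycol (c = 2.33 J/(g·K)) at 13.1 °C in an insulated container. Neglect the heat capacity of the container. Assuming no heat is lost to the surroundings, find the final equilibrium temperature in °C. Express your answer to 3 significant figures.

T_f = 23.6 °C

Heat lost by nickel = heat gained by ethylene glycol.
(246.0)(0.449)(130.8 − T) = (484.2)(2.33)(T − 13.1)
110.454 (130.8 − T) = 1128.186 (T − 13.1)
14447 − 110.454 T = 1128.186 T − 14779
29226 = 1238.640 T
T = 23.60 °C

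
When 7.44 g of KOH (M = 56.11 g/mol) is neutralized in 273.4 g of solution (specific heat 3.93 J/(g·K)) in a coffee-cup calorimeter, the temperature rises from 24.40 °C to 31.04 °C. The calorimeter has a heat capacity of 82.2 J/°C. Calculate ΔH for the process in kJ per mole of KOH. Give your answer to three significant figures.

|ΔT| = |31.04 − 24.40| = 6.64 °C
|q_surr| = (273.4 × 3.93 + 82.2) × 6.64 = 1156.662 × 6.64 = 7680 J
n(KOH) = 7.44 / 56.11 = 0.1326 mol
Temperature rose, so q_rxn = −|q_surr| = -7.680 kJ
ΔH = q_rxn / n = -57.92 kJ/mol

ΔH = -57.9 kJ/mol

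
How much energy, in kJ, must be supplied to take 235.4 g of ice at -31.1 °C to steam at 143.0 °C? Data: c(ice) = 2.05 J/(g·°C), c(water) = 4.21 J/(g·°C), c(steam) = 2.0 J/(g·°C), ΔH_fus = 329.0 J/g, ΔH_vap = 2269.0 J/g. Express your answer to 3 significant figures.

q1 (heat ice -31.1→0.0 °C): 235.4 × 2.05 × 31.1 = 15008 J
q2 (melt at 0 °C): 235.4 × 329.0 = 77447 J
q3 (heat water 0.0→100.0 °C): 235.4 × 4.21 × 100.0 = 99103 J
q4 (vaporize at 100 °C): 235.4 × 2269.0 = 534123 J
q5 (heat steam 100.0→143.0 °C): 235.4 × 2.0 × 43.0 = 20244 J
Total: 15008 + 77447 + 99103 + 534123 + 20244 = 745925 J = 746 kJ

q = 746 kJ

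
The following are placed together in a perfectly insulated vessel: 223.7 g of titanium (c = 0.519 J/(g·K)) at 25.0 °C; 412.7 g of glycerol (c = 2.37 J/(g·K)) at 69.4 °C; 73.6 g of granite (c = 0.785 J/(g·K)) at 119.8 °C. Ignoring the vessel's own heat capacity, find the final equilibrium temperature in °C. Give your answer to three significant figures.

Σ mᵢcᵢ(T − Tᵢ) = 0  ⇒  T = Σ mᵢcᵢTᵢ / Σ mᵢcᵢ
Σ mᵢcᵢ = 223.7×0.519 + 412.7×2.37 + 73.6×0.785 = 1151.9753
Σ mᵢcᵢTᵢ = 116.1003×25.0 + 978.099×69.4 + 57.776×119.8 = 77704
T = 77704 / 1151.9753 = 67.45 °C

T_f = 67.5 °C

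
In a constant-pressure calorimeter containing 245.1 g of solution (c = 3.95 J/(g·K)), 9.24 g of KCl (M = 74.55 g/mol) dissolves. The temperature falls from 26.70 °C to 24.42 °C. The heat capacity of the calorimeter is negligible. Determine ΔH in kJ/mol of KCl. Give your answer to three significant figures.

|ΔT| = |24.42 − 26.70| = 2.28 °C
|q_surr| = (245.1 × 3.95) × 2.28 = 968.145 × 2.28 = 2207 J
n(KCl) = 9.24 / 74.55 = 0.1239 mol
Temperature fell, so q_rxn = +|q_surr| = 2.207 kJ
ΔH = q_rxn / n = 17.81 kJ/mol

ΔH = 17.8 kJ/mol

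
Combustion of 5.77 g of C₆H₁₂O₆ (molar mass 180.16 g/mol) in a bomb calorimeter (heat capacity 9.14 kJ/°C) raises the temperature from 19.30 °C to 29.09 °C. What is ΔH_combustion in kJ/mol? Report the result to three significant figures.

ΔH = -2790 kJ/mol

ΔT = 29.09 − 19.30 = 9.79 °C
q_cal = C_cal × ΔT = 9.14 × 9.79 = 89.4806 kJ
n = 5.77 / 180.16 = 0.03203 mol
q_rxn = −q_cal = -89.4806 kJ
ΔH = -89.4806 / 0.03203 = -2794 kJ/mol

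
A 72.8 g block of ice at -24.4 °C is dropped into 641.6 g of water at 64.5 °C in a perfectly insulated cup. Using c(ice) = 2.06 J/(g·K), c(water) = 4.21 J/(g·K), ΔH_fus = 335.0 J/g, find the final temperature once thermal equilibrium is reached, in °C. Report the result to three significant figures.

Heat to bring ice to 0 °C and melt it: q₁ = 72.8×2.06×24.4 + 72.8×335.0 = 28047 J
Heat the water can supply cooling to 0 °C: 641.6×4.21×64.5 = 174223 J > q₁, so all ice melts.
Energy balance: 641.6×4.21×(64.5 − T) = 28047 + 72.8×4.21×(T − 0)
2701.136(64.5 − T) = 28047 + 306.488 T
174223 − 28047 = 3007.624 T
T = 146176 / 3007.624 = 48.60 °C

T_f = 48.6 °C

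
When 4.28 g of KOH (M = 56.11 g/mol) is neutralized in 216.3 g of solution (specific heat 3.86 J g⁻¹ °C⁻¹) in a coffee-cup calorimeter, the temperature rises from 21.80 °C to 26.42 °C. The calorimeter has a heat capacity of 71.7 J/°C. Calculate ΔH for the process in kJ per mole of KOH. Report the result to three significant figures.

ΔH = -54.9 kJ/mol

|ΔT| = |26.42 − 21.80| = 4.62 °C
|q_surr| = (216.3 × 3.86 + 71.7) × 4.62 = 906.618 × 4.62 = 4189 J
n(KOH) = 4.28 / 56.11 = 0.07628 mol
Temperature rose, so q_rxn = −|q_surr| = -4.189 kJ
ΔH = q_rxn / n = -54.92 kJ/mol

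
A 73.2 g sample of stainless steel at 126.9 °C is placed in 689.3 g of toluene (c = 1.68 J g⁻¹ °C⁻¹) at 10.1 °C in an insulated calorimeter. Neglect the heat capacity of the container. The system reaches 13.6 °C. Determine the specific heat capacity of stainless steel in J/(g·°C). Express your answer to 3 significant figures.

q_gained = (689.3 × 1.68) × (13.6 − 10.1) = 4053 J
q_lost = 73.2 × c × (126.9 − 13.6) = 8293.56 c
Set equal: c = 4053 / 8293.56 = 0.489 J/(g·°C)

c = 0.489 J/(g·°C)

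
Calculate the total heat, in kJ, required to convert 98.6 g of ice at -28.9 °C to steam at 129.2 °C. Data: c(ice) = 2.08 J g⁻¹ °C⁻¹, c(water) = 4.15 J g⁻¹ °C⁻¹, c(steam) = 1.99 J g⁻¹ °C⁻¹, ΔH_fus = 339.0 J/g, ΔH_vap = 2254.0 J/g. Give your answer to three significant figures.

q = 308 kJ

q1 (heat ice -28.9→0.0 °C): 98.6 × 2.08 × 28.9 = 5927 J
q2 (melt at 0 °C): 98.6 × 339.0 = 33425 J
q3 (heat water 0.0→100.0 °C): 98.6 × 4.15 × 100.0 = 40919 J
q4 (vaporize at 100 °C): 98.6 × 2254.0 = 222244 J
q5 (heat steam 100.0→129.2 °C): 98.6 × 1.99 × 29.2 = 5729 J
Total: 5927 + 33425 + 40919 + 222244 + 5729 = 308244 J = 308 kJ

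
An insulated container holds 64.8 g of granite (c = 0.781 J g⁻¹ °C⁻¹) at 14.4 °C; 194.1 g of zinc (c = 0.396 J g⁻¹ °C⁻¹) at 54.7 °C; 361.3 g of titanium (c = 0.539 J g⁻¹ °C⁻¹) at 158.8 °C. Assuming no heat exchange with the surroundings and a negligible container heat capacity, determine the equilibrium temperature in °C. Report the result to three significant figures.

Σ mᵢcᵢ(T − Tᵢ) = 0  ⇒  T = Σ mᵢcᵢTᵢ / Σ mᵢcᵢ
Σ mᵢcᵢ = 64.8×0.781 + 194.1×0.396 + 361.3×0.539 = 322.2131
Σ mᵢcᵢTᵢ = 50.6088×14.4 + 76.8636×54.7 + 194.7407×158.8 = 35858
T = 35858 / 322.2131 = 111.3 °C

T_f = 111 °C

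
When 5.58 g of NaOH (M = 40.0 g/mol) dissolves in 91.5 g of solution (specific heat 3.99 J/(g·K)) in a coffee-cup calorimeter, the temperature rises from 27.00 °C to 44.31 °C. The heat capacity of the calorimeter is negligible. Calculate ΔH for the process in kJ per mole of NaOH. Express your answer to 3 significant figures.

ΔH = -45.3 kJ/mol

|ΔT| = |44.31 − 27.00| = 17.31 °C
|q_surr| = (91.5 × 3.99) × 17.31 = 365.085 × 17.31 = 6320 J
n(NaOH) = 5.58 / 40.0 = 0.1395 mol
Temperature rose, so q_rxn = −|q_surr| = -6.320 kJ
ΔH = q_rxn / n = -45.30 kJ/mol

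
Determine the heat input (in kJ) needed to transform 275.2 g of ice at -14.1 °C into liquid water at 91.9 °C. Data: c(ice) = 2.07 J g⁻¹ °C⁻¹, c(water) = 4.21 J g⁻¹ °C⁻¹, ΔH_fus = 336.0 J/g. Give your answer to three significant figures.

q = 207 kJ

q1 (heat ice -14.1→0.0 °C): 275.2 × 2.07 × 14.1 = 8032 J
q2 (melt at 0 °C): 275.2 × 336.0 = 92467 J
q3 (heat water 0.0→91.9 °C): 275.2 × 4.21 × 91.9 = 106475 J
Total: 8032 + 92467 + 106475 = 206974 J = 207 kJ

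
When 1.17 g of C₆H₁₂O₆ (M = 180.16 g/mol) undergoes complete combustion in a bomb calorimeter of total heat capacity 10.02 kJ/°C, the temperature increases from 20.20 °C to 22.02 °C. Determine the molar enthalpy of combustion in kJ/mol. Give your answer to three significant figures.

ΔT = 22.02 − 20.20 = 1.82 °C
q_cal = C_cal × ΔT = 10.02 × 1.82 = 18.2364 kJ
n = 1.17 / 180.16 = 0.006494 mol
q_rxn = −q_cal = -18.2364 kJ
ΔH = -18.2364 / 0.006494 = -2808 kJ/mol

ΔH = -2810 kJ/mol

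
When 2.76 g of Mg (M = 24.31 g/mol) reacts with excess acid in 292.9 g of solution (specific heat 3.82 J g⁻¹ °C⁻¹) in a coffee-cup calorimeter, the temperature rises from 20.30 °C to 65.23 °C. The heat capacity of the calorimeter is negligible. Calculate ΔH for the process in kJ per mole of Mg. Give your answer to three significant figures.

ΔH = -443 kJ/mol

|ΔT| = |65.23 − 20.30| = 44.93 °C
|q_surr| = (292.9 × 3.82) × 44.93 = 1118.878 × 44.93 = 50270 J
n(Mg) = 2.76 / 24.31 = 0.1135 mol
Temperature rose, so q_rxn = −|q_surr| = -50.27 kJ
ΔH = q_rxn / n = -442.9 kJ/mol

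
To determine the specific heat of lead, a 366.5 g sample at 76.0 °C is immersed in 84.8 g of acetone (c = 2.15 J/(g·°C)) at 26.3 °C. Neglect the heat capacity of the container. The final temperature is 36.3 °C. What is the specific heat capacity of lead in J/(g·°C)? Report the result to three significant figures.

q_gained = (84.8 × 2.15) × (36.3 − 26.3) = 1823 J
q_lost = 366.5 × c × (76.0 − 36.3) = 14550.05 c
Set equal: c = 1823 / 14550.05 = 0.125 J/(g·°C)

c = 0.125 J/(g·°C)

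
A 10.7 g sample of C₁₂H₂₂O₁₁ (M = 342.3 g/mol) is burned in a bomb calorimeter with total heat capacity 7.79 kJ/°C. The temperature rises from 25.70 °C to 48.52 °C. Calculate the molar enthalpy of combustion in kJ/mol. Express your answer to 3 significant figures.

ΔT = 48.52 − 25.70 = 22.82 °C
q_cal = C_cal × ΔT = 7.79 × 22.82 = 177.7678 kJ
n = 10.7 / 342.3 = 0.03126 mol
q_rxn = −q_cal = -177.7678 kJ
ΔH = -177.7678 / 0.03126 = -5687 kJ/mol

ΔH = -5690 kJ/mol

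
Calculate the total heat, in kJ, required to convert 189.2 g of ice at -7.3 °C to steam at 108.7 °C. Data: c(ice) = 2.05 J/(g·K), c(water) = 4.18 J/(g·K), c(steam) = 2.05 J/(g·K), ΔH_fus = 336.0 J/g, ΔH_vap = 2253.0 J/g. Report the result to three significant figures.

q = 575 kJ

q1 (heat ice -7.3→0.0 °C): 189.2 × 2.05 × 7.3 = 2831 J
q2 (melt at 0 °C): 189.2 × 336.0 = 63571 J
q3 (heat water 0.0→100.0 °C): 189.2 × 4.18 × 100.0 = 79086 J
q4 (vaporize at 100 °C): 189.2 × 2253.0 = 426268 J
q5 (heat steam 100.0→108.7 °C): 189.2 × 2.05 × 8.7 = 3374 J
Total: 2831 + 63571 + 79086 + 426268 + 3374 = 575130 J = 575 kJ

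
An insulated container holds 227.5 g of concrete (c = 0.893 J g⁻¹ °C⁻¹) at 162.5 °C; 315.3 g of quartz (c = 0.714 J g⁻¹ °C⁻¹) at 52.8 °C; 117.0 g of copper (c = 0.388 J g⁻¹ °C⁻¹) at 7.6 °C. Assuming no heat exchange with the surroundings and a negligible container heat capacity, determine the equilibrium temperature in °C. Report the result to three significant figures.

T_f = 95.5 °C

Σ mᵢcᵢ(T − Tᵢ) = 0  ⇒  T = Σ mᵢcᵢTᵢ / Σ mᵢcᵢ
Σ mᵢcᵢ = 227.5×0.893 + 315.3×0.714 + 117.0×0.388 = 473.6777
Σ mᵢcᵢTᵢ = 203.1575×162.5 + 225.1242×52.8 + 45.396×7.6 = 45245
T = 45245 / 473.6777 = 95.52 °C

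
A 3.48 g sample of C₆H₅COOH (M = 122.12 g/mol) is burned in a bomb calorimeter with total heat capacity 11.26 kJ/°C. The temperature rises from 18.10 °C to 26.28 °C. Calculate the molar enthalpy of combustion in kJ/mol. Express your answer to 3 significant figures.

ΔT = 26.28 − 18.10 = 8.18 °C
q_cal = C_cal × ΔT = 11.26 × 8.18 = 92.1068 kJ
n = 3.48 / 122.12 = 0.02850 mol
q_rxn = −q_cal = -92.1068 kJ
ΔH = -92.1068 / 0.02850 = -3232 kJ/mol

ΔH = -3230 kJ/mol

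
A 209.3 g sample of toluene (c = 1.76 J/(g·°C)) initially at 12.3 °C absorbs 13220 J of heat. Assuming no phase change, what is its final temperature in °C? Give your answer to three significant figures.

T_f = 48.2 °C

ΔT = q / (m c) = 13220 / (209.3 × 1.76) = 35.89 °C
T_f = 12.3 + 35.89 = 48.19 °C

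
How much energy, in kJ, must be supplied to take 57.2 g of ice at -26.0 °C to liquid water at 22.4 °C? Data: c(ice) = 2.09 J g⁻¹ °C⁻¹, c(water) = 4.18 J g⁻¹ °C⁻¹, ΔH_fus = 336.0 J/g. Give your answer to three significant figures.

q = 27.7 kJ

q1 (heat ice -26.0→0.0 °C): 57.2 × 2.09 × 26.0 = 3108 J
q2 (melt at 0 °C): 57.2 × 336.0 = 19219 J
q3 (heat water 0.0→22.4 °C): 57.2 × 4.18 × 22.4 = 5356 J
Total: 3108 + 19219 + 5356 = 27683 J = 27.7 kJ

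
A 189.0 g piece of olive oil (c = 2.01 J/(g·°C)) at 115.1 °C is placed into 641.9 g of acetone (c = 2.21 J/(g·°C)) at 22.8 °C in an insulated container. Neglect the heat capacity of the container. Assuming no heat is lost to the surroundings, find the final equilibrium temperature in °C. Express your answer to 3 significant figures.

Heat lost by olive oil = heat gained by acetone.
(189.0)(2.01)(115.1 − T) = (641.9)(2.21)(T − 22.8)
379.89 (115.1 − T) = 1418.599 (T − 22.8)
43725 − 379.89 T = 1418.599 T − 32344
76069 = 1798.489 T
T = 42.30 °C

T_f = 42.3 °C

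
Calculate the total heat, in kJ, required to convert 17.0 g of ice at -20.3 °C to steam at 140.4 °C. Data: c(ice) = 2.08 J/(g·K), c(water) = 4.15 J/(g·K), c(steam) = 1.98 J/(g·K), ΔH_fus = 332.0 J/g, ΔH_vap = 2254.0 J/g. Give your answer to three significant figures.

q1 (heat ice -20.3→0.0 °C): 17.0 × 2.08 × 20.3 = 718 J
q2 (melt at 0 °C): 17.0 × 332.0 = 5644 J
q3 (heat water 0.0→100.0 °C): 17.0 × 4.15 × 100.0 = 7055 J
q4 (vaporize at 100 °C): 17.0 × 2254.0 = 38318 J
q5 (heat steam 100.0→140.4 °C): 17.0 × 1.98 × 40.4 = 1360 J
Total: 718 + 5644 + 7055 + 38318 + 1360 = 53095 J = 53.1 kJ

q = 53.1 kJ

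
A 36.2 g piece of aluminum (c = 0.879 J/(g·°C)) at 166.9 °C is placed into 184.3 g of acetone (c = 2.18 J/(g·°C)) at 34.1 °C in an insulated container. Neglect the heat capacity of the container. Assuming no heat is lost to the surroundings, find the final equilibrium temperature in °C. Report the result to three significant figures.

Heat lost by aluminum = heat gained by acetone.
(36.2)(0.879)(166.9 − T) = (184.3)(2.18)(T − 34.1)
31.8198 (166.9 − T) = 401.774 (T − 34.1)
5310.7 − 31.8198 T = 401.774 T − 13700
19010.7 = 433.5938 T
T = 43.84 °C

T_f = 43.8 °C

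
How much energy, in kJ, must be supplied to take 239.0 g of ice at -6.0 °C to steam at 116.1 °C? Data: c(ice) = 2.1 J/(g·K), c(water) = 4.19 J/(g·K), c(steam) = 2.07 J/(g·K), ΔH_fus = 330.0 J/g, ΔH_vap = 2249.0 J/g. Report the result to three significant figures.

q1 (heat ice -6.0→0.0 °C): 239.0 × 2.1 × 6.0 = 3011 J
q2 (melt at 0 °C): 239.0 × 330.0 = 78870 J
q3 (heat water 0.0→100.0 °C): 239.0 × 4.19 × 100.0 = 100141 J
q4 (vaporize at 100 °C): 239.0 × 2249.0 = 537511 J
q5 (heat steam 100.0→116.1 °C): 239.0 × 2.07 × 16.1 = 7965 J
Total: 3011 + 78870 + 100141 + 537511 + 7965 = 727498 J = 727 kJ

q = 727 kJ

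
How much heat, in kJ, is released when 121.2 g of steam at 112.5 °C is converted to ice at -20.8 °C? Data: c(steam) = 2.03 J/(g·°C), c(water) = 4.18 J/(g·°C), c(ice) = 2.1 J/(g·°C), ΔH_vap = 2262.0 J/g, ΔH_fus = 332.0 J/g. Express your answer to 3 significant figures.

q1 (cool steam 112.5→100 °C): 121.2 × 2.03 × 12.5 = 3075 J
q2 (condense at 100 °C): 121.2 × 2262.0 = 274154 J
q3 (cool water 100→0 °C): 121.2 × 4.18 × 100.0 = 50662 J
q4 (freeze at 0 °C): 121.2 × 332.0 = 40238 J
q5 (cool ice 0→-20.8 °C): 121.2 × 2.1 × 20.8 = 5294 J
Total: 3075 + 274154 + 50662 + 40238 + 5294 = 373423 J = 373 kJ

q = 373 kJ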